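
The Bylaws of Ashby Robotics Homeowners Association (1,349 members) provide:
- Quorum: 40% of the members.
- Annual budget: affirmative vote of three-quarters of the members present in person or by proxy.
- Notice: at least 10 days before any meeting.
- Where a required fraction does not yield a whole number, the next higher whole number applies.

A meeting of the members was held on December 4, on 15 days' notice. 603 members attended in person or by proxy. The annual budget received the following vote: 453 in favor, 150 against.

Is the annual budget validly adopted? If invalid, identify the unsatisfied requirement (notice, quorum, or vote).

Valid — all requirements satisfied.

Notice: 15 days given; 10 required. Satisfied.
Quorum: 40% of 1,349 = 539.60, rounded up to 540; 603 present. Satisfied.
Vote: requires three-fourths of those present (603); 3/4 of 603 = 452.25, rounded up to 453, so 453 needed; 453 in favor. Satisfied.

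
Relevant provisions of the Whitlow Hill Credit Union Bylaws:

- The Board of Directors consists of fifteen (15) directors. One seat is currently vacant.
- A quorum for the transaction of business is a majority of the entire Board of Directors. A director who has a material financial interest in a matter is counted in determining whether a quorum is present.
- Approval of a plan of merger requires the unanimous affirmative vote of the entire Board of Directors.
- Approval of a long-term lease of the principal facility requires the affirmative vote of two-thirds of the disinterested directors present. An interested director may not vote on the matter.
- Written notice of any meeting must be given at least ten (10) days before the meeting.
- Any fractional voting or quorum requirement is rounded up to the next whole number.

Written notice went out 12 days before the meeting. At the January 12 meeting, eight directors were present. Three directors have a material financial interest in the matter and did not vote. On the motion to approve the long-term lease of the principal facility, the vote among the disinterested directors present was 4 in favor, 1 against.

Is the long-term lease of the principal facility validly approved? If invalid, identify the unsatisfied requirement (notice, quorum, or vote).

Valid — all requirements satisfied.

Notice: 12 days given; 10 required (12 ≥ 10). Satisfied.
Quorum: 8 present (interested directors count toward quorum); quorum is 8. Satisfied.
Vote: the long-term lease of the principal facility requires two-thirds of the disinterested directors present (8 − 3 = 5). 2/3 of 5 = 3.33, rounded up to 4, so 4 affirmative votes are needed; 4 voted in favor. Satisfied.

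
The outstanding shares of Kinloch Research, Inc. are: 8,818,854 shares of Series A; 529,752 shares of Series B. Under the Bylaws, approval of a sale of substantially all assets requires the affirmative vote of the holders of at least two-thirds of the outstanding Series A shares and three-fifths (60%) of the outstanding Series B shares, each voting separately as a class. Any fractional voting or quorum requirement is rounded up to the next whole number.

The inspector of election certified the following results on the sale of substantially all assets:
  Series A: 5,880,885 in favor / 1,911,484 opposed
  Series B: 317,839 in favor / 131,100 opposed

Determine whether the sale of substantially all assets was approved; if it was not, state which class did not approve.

Not approved — the Series B shares did not give the required vote.

Series A: 2/3 of 8818854 = 5879236; 5,879,236 required, 5,880,885 in favor — approved.
Series B: 3/5 of 529752 = 317851.20, rounded up to 317852; 317,852 required, 317,839 in favor — not approved.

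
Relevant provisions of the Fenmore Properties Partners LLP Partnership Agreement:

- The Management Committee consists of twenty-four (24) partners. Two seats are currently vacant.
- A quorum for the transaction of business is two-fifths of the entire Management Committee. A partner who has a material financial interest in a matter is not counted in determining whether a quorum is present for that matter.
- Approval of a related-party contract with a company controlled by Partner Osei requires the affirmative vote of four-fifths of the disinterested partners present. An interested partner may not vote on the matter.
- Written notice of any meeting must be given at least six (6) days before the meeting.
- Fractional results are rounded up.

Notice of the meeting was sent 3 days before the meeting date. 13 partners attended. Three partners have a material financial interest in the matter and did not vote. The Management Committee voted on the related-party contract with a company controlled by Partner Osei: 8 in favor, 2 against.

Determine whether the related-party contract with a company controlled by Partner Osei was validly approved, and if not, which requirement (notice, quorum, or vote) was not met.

Notice: 3 days given; 6 required (3 < 6). Not satisfied.
Quorum: 13 present, but the 3 interested partners do not count, leaving 10. Quorum is 10. Satisfied.
Vote: the related-party contract with a company controlled by Partner Osei requires four-fifths of the disinterested partners present (13 − 3 = 10). 4/5 of 10 = 8, so 8 affirmative votes are needed; 8 voted in favor. Satisfied.

Invalid — notice requirement not satisfied.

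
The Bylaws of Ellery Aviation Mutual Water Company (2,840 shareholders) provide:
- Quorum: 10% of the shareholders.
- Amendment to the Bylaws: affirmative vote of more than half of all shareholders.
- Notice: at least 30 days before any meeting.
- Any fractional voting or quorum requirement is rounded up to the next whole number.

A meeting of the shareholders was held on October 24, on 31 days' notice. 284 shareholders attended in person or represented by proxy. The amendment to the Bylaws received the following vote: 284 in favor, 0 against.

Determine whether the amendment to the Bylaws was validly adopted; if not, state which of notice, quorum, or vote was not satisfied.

Notice: 31 days given; 30 required. Satisfied.
Quorum: 10% of 2,840 = 284; 284 present. Satisfied.
Vote: requires a majority of all shareholders (2,840); a majority of 2840 is 1421, so 1,421 needed; 284 in favor. Not satisfied.

Invalid — vote requirement not satisfied.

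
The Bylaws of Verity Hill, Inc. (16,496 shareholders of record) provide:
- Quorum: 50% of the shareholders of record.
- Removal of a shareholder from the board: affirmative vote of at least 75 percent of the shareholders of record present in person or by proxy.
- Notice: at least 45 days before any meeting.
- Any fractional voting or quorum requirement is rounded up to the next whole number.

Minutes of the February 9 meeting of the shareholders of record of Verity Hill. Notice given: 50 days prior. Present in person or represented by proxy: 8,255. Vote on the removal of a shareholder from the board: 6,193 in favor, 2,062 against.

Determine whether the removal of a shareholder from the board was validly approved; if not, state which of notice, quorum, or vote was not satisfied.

Valid — all requirements satisfied.

Notice: 50 days given; 45 required. Satisfied.
Quorum: 50% of 16,496 = 8,248; 8,255 present. Satisfied.
Vote: requires three-fourths of those present (8,255); 3/4 of 8255 = 6191.25, rounded up to 6192, so 6,192 needed; 6,193 in favor. Satisfied.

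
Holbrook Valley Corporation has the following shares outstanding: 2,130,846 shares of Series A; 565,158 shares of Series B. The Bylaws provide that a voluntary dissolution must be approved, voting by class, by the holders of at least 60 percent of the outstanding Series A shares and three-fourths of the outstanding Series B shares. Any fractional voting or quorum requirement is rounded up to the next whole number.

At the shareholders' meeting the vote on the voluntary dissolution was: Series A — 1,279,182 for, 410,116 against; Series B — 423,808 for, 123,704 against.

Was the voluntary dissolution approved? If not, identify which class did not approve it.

Not approved — the Series B shares did not give the required vote.

Series A: 3/5 of 2130846 = 1278507.60, rounded up to 1278508; 1,278,508 required, 1,279,182 in favor — approved.
Series B: 3/4 of 565158 = 423868.50, rounded up to 423869; 423,869 required, 423,808 in favor — not approved.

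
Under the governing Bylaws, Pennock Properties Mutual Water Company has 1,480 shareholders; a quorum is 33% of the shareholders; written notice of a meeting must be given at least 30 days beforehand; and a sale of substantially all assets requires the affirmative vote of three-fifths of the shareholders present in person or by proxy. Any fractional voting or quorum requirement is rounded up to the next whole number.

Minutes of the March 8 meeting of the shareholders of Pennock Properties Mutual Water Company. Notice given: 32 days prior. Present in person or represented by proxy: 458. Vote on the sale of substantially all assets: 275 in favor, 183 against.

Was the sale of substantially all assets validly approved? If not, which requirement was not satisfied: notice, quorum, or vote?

Notice: 32 days given; 30 required. Satisfied.
Quorum: 33% of 1,480 = 488.40, rounded up to 489; 458 present. Not satisfied.
Vote: requires three-fifths of those present (458); 3/5 of 458 = 274.80, rounded up to 275, so 275 needed; 275 in favor. Satisfied.

Invalid — quorum requirement not satisfied.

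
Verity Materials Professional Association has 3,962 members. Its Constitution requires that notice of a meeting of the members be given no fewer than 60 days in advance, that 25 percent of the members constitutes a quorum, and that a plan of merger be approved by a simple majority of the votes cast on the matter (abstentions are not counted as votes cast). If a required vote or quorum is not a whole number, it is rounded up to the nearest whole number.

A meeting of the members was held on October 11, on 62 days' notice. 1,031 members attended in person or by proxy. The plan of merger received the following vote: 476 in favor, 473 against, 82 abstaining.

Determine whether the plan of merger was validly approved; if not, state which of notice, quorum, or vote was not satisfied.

Notice: 62 days given; 60 required. Satisfied.
Quorum: 25% of 3,962 = 990.50, rounded up to 991; 1,031 present. Satisfied.
Vote: requires a majority of the votes cast (1,031 − 82 abstaining = 949); a majority of 949 is 475, so 475 needed; 476 in favor. Satisfied.

Valid — all requirements satisfied.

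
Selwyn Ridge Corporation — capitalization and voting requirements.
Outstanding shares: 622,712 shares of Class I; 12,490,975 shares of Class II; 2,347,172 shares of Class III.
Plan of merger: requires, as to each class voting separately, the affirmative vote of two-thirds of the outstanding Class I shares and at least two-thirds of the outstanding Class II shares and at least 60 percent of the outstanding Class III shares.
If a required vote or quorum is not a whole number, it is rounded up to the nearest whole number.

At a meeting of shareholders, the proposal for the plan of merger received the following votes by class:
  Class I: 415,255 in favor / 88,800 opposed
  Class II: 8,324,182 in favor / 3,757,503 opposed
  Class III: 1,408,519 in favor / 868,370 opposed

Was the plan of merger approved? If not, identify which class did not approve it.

Not approved — the Class II shares did not give the required vote.

Class I: 2/3 of 622712 = 415141.33, rounded up to 415142; 415,142 required, 415,255 in favor — approved.
Class II: 2/3 of 12490975 = 8327316.67, rounded up to 8327317; 8,327,317 required, 8,324,182 in favor — not approved.
Class III: 3/5 of 2347172 = 1408303.20, rounded up to 1408304; 1,408,304 required, 1,408,519 in favor — approved.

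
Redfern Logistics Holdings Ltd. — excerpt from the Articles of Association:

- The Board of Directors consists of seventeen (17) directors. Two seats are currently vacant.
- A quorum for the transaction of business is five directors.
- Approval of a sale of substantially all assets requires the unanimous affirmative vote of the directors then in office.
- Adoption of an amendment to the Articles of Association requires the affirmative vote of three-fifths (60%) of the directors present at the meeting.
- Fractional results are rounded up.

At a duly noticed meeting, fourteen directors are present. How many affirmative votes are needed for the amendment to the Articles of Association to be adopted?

The amendment to the Articles of Association requires three-fifths of the directors present (14).
3/5 of 14 = 8.40, rounded up to 9.

9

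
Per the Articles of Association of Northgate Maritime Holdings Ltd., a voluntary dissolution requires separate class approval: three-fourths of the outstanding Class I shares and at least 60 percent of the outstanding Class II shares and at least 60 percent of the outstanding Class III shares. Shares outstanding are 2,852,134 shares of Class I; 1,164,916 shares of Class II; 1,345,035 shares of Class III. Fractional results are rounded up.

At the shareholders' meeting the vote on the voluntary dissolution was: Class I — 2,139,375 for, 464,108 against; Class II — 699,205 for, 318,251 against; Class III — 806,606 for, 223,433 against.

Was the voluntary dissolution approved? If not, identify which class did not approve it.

Class I: 3/4 of 2852134 = 2139100.50, rounded up to 2139101; 2,139,101 required, 2,139,375 in favor — approved.
Class II: 3/5 of 1164916 = 698949.60, rounded up to 698950; 698,950 required, 699,205 in favor — approved.
Class III: 3/5 of 1345035 = 807021; 807,021 required, 806,606 in favor — not approved.

Not approved — the Class III shares did not give the required vote.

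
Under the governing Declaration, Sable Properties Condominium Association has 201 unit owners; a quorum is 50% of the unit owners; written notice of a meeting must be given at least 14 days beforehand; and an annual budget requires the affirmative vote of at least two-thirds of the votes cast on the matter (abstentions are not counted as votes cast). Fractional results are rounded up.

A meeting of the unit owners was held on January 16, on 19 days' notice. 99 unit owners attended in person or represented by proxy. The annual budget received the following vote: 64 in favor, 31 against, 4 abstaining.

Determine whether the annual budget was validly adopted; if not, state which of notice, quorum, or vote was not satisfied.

Invalid — quorum requirement not satisfied.

Notice: 19 days given; 14 required. Satisfied.
Quorum: 50% of 201 = 100.50, rounded up to 101; 99 present. Not satisfied.
Vote: requires two-thirds of the votes cast (99 − 4 abstaining = 95); 2/3 of 95 = 63.33, rounded up to 64, so 64 needed; 64 in favor. Satisfied.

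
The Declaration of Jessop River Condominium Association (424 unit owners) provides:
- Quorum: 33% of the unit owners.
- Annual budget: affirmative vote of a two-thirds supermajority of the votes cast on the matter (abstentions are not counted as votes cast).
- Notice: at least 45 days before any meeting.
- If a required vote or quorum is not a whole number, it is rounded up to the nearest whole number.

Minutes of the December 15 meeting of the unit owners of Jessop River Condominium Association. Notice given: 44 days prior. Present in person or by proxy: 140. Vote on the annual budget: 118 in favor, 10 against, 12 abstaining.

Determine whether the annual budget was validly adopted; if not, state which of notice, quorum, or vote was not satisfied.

Notice: 44 days given; 45 required. Not satisfied.
Quorum: 33% of 424 = 139.92, rounded up to 140; 140 present. Satisfied.
Vote: requires two-thirds of the votes cast (140 − 12 abstaining = 128); 2/3 of 128 = 85.33, rounded up to 86, so 86 needed; 118 in favor. Satisfied.

Invalid — notice requirement not satisfied.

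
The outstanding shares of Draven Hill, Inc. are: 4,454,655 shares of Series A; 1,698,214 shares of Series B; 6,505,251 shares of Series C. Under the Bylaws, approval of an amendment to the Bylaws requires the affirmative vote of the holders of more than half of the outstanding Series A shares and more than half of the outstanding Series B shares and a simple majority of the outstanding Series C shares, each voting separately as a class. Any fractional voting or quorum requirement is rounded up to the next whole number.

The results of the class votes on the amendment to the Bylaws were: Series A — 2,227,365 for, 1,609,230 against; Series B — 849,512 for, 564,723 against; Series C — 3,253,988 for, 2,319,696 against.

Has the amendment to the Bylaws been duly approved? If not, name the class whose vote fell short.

Approved — every class gave the required vote.

Series A: a majority of 4454655 is 2227328; 2,227,328 required, 2,227,365 in favor — approved.
Series B: a majority of 1698214 is 849108; 849,108 required, 849,512 in favor — approved.
Series C: a majority of 6505251 is 3252626; 3,252,626 required, 3,253,988 in favor — approved.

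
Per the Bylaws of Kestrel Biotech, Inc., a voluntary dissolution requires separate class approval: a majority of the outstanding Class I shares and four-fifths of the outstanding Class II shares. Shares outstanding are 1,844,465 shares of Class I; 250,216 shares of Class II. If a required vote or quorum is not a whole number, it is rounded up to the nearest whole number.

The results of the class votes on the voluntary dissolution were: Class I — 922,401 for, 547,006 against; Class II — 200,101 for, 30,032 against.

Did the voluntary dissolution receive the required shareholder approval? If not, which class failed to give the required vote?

Class I: a majority of 1844465 is 922233; 922,233 required, 922,401 in favor — approved.
Class II: 4/5 of 250216 = 200172.80, rounded up to 200173; 200,173 required, 200,101 in favor — not approved.

Not approved — the Class II shares did not give the required vote.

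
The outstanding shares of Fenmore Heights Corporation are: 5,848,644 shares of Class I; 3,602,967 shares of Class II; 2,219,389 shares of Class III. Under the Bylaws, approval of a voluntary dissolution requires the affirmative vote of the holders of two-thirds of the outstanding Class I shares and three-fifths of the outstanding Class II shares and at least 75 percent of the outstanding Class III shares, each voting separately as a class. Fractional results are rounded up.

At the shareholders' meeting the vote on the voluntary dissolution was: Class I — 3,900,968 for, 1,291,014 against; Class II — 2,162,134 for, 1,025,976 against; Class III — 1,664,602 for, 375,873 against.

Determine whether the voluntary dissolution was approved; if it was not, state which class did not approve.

Class I: 2/3 of 5848644 = 3899096; 3,899,096 required, 3,900,968 in favor — approved.
Class II: 3/5 of 3602967 = 2161780.20, rounded up to 2161781; 2,161,781 required, 2,162,134 in favor — approved.
Class III: 3/4 of 2219389 = 1664541.75, rounded up to 1664542; 1,664,542 required, 1,664,602 in favor — approved.

Approved — every class gave the required vote.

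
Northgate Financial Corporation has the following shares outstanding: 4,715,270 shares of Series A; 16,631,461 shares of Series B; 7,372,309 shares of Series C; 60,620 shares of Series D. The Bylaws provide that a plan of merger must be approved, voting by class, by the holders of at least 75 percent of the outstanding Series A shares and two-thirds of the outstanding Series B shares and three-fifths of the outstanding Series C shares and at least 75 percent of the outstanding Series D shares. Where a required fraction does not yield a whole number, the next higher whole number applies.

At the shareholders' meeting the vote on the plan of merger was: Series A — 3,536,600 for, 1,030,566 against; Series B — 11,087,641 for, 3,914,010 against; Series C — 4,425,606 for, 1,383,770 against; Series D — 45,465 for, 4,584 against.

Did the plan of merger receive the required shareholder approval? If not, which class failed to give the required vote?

Series A: 3/4 of 4715270 = 3536452.50, rounded up to 3536453; 3,536,453 required, 3,536,600 in favor — approved.
Series B: 2/3 of 16631461 = 11087640.67, rounded up to 11087641; 11,087,641 required, 11,087,641 in favor — approved.
Series C: 3/5 of 7372309 = 4423385.40, rounded up to 4423386; 4,423,386 required, 4,425,606 in favor — approved.
Series D: 3/4 of 60620 = 45465; 45,465 required, 45,465 in favor — approved.

Approved — every class gave the required vote.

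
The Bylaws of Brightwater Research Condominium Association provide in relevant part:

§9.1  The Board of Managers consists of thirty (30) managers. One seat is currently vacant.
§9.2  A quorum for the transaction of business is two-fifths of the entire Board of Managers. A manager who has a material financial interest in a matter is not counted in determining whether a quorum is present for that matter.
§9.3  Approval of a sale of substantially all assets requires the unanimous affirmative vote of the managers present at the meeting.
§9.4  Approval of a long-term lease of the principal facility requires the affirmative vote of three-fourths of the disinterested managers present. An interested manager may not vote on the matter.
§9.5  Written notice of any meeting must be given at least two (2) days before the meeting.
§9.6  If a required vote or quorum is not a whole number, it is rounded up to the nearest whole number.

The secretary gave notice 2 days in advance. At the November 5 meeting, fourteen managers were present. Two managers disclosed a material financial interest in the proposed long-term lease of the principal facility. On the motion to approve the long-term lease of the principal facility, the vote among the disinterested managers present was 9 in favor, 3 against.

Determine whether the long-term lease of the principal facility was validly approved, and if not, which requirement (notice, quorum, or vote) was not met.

Valid — all requirements satisfied.

Notice: 2 days given; 2 required (2 ≥ 2). Satisfied.
Quorum: 14 present, but the 2 interested managers do not count, leaving 12. Quorum is 12. Satisfied.
Vote: the long-term lease of the principal facility requires three-fourths of the disinterested managers present (14 − 2 = 12). 3/4 of 12 = 9, so 9 affirmative votes are needed; 9 voted in favor. Satisfied.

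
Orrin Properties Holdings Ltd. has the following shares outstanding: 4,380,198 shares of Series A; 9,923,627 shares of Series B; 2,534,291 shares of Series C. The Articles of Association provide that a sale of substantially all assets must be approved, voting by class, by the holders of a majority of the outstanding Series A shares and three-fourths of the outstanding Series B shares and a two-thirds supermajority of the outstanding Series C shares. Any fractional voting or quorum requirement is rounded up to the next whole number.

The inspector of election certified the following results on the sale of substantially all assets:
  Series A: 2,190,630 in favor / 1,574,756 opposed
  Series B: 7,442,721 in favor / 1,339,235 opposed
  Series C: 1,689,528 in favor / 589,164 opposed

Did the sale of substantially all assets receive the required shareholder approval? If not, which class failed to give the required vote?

Series A: a majority of 4380198 is 2190100; 2,190,100 required, 2,190,630 in favor — approved.
Series B: 3/4 of 9923627 = 7442720.25, rounded up to 7442721; 7,442,721 required, 7,442,721 in favor — approved.
Series C: 2/3 of 2534291 = 1689527.33, rounded up to 1689528; 1,689,528 required, 1,689,528 in favor — approved.

Approved — every class gave the required vote.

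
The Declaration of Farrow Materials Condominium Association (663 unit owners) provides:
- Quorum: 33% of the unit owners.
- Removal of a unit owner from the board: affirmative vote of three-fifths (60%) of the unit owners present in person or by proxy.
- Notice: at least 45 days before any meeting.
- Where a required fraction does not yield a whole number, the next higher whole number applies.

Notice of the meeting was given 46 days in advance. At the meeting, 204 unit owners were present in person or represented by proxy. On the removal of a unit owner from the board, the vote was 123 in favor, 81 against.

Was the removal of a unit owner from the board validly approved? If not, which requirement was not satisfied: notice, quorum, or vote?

Notice: 46 days given; 45 required. Satisfied.
Quorum: 33% of 663 = 218.79, rounded up to 219; 204 present. Not satisfied.
Vote: requires three-fifths of those present (204); 3/5 of 204 = 122.40, rounded up to 123, so 123 needed; 123 in favor. Satisfied.

Invalid — quorum requirement not satisfied.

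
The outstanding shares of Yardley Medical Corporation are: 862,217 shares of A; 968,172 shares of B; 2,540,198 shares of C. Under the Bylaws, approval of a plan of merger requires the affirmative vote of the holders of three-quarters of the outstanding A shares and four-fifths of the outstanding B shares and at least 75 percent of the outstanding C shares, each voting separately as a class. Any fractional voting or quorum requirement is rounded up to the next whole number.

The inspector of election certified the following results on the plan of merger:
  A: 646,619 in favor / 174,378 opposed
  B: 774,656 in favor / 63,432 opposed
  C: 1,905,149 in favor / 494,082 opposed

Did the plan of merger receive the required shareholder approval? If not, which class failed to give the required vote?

Not approved — the A shares did not give the required vote.

A: 3/4 of 862217 = 646662.75, rounded up to 646663; 646,663 required, 646,619 in favor — not approved.
B: 4/5 of 968172 = 774537.60, rounded up to 774538; 774,538 required, 774,656 in favor — approved.
C: 3/4 of 2540198 = 1905148.50, rounded up to 1905149; 1,905,149 required, 1,905,149 in favor — approved.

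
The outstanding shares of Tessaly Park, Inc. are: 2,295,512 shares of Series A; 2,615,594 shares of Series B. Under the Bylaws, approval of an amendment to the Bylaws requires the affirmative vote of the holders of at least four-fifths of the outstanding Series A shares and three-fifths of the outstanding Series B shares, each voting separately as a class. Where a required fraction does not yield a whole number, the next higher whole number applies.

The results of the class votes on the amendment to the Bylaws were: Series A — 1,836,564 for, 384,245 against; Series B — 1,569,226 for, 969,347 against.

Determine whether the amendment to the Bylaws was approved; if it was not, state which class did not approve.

Series A: 4/5 of 2295512 = 1836409.60, rounded up to 1836410; 1,836,410 required, 1,836,564 in favor — approved.
Series B: 3/5 of 2615594 = 1569356.40, rounded up to 1569357; 1,569,357 required, 1,569,226 in favor — not approved.

Not approved — the Series B shares did not give the required vote.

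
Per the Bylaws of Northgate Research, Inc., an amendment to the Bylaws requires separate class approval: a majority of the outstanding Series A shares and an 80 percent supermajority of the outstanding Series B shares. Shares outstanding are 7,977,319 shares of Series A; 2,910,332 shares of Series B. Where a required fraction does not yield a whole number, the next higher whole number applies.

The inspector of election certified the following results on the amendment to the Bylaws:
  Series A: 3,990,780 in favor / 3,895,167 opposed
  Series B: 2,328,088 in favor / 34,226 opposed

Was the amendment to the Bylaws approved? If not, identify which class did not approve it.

Not approved — the Series B shares did not give the required vote.

Series A: a majority of 7977319 is 3988660; 3,988,660 required, 3,990,780 in favor — approved.
Series B: 4/5 of 2910332 = 2328265.60, rounded up to 2328266; 2,328,266 required, 2,328,088 in favor — not approved.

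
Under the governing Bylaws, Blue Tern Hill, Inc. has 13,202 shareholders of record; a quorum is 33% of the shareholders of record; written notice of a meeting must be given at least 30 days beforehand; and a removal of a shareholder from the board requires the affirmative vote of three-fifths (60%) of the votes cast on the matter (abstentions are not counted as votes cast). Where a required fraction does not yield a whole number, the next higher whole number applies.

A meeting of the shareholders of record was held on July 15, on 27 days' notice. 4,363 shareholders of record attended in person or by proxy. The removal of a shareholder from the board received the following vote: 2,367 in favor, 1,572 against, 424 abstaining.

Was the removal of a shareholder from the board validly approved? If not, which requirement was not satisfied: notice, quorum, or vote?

Invalid — notice requirement not satisfied.

Notice: 27 days given; 30 required. Not satisfied.
Quorum: 33% of 13,202 = 4,356.66, rounded up to 4,357; 4,363 present. Satisfied.
Vote: requires three-fifths of the votes cast (4,363 − 424 abstaining = 3,939); 3/5 of 3939 = 2363.40, rounded up to 2364, so 2,364 needed; 2,367 in favor. Satisfied.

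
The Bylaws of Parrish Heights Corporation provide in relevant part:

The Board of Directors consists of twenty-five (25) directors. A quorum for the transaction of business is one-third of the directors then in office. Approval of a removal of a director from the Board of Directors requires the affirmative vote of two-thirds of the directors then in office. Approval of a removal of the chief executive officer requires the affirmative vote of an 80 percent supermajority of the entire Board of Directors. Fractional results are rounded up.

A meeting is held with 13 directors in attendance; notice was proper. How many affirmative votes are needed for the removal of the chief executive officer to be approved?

The removal of the chief executive officer requires four-fifths of the entire Board of Directors (25).
4/5 of 25 = 20.
(Only 13 can vote, so the removal of the chief executive officer cannot pass at this meeting, but the required vote is still 20.)

20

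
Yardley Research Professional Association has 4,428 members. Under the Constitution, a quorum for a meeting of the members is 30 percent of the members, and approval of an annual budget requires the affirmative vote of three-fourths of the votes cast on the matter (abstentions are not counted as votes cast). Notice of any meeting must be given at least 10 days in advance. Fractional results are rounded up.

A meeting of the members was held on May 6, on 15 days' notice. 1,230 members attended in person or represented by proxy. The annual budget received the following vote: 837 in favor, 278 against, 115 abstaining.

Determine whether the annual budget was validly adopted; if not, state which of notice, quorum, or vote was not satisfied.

Invalid — quorum requirement not satisfied.

Notice: 15 days given; 10 required. Satisfied.
Quorum: 30% of 4,428 = 1,328.40, rounded up to 1,329; 1,230 present. Not satisfied.
Vote: requires three-fourths of the votes cast (1,230 − 115 abstaining = 1,115); 3/4 of 1115 = 836.25, rounded up to 837, so 837 needed; 837 in favor. Satisfied.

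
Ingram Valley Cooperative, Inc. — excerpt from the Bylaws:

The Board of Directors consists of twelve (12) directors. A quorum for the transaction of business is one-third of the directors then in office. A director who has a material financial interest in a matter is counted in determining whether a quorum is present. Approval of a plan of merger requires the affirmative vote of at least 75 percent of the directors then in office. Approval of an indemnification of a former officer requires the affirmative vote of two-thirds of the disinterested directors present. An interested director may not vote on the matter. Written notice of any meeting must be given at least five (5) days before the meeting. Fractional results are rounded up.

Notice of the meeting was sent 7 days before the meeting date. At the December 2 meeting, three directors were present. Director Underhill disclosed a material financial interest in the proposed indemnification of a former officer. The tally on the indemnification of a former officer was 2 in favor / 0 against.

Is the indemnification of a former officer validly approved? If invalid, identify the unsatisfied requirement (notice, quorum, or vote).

Notice: 7 days given; 5 required (7 ≥ 5). Satisfied.
Quorum: 3 present (interested directors count toward quorum); quorum is 4. Not satisfied.
Vote: the indemnification of a former officer requires two-thirds of the disinterested directors present (3 − 1 = 2). 2/3 of 2 = 1.33, rounded up to 2, so 2 affirmative votes are needed; 2 voted in favor. Satisfied. (Moot — without a quorum no business can be validly transacted.)

Invalid — quorum requirement not satisfied.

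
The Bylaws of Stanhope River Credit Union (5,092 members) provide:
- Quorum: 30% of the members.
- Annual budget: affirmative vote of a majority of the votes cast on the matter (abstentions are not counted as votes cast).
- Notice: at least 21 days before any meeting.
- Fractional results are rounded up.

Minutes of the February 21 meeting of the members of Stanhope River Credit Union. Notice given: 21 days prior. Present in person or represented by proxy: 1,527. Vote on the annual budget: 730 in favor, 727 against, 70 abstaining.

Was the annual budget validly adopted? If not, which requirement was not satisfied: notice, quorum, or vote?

Invalid — quorum requirement not satisfied.

Notice: 21 days given; 21 required. Satisfied.
Quorum: 30% of 5,092 = 1,527.60, rounded up to 1,528; 1,527 present. Not satisfied.
Vote: requires a majority of the votes cast (1,527 − 70 abstaining = 1,457); a majority of 1457 is 729, so 729 needed; 730 in favor. Satisfied.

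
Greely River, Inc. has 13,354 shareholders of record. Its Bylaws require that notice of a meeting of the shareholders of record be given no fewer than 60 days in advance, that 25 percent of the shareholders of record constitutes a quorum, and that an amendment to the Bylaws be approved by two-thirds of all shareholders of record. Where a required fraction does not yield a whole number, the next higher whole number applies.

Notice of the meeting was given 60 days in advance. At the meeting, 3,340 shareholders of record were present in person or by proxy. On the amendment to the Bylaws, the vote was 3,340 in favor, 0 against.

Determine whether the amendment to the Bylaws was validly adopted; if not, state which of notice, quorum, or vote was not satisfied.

Invalid — vote requirement not satisfied.

Notice: 60 days given; 60 required. Satisfied.
Quorum: 25% of 13,354 = 3,338.50, rounded up to 3,339; 3,340 present. Satisfied.
Vote: requires two-thirds of all shareholders of record (13,354); 2/3 of 13354 = 8902.67, rounded up to 8903, so 8,903 needed; 3,340 in favor. Not satisfied.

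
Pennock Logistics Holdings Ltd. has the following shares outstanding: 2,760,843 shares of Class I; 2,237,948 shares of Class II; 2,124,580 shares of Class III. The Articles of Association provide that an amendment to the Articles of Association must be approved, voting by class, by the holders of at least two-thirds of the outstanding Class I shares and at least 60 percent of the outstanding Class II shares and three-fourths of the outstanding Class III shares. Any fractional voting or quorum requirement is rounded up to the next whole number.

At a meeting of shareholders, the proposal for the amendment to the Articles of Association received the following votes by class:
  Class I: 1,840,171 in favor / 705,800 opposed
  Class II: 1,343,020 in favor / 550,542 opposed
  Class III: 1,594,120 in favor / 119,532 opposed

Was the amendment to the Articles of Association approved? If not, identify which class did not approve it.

Class I: 2/3 of 2760843 = 1840562; 1,840,562 required, 1,840,171 in favor — not approved.
Class II: 3/5 of 2237948 = 1342768.80, rounded up to 1342769; 1,342,769 required, 1,343,020 in favor — approved.
Class III: 3/4 of 2124580 = 1593435; 1,593,435 required, 1,594,120 in favor — approved.

Not approved — the Class I shares did not give the required vote.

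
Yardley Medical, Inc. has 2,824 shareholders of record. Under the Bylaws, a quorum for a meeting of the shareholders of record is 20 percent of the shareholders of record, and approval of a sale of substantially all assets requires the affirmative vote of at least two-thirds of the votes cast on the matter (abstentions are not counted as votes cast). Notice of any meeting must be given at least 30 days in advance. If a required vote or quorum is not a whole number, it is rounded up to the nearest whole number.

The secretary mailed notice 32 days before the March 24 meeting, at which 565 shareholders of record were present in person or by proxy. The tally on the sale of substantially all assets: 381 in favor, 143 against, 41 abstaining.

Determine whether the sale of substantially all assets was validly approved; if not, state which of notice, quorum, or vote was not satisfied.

Notice: 32 days given; 30 required. Satisfied.
Quorum: 20% of 2,824 = 564.80, rounded up to 565; 565 present. Satisfied.
Vote: requires two-thirds of the votes cast (565 − 41 abstaining = 524); 2/3 of 524 = 349.33, rounded up to 350, so 350 needed; 381 in favor. Satisfied.

Valid — all requirements satisfied.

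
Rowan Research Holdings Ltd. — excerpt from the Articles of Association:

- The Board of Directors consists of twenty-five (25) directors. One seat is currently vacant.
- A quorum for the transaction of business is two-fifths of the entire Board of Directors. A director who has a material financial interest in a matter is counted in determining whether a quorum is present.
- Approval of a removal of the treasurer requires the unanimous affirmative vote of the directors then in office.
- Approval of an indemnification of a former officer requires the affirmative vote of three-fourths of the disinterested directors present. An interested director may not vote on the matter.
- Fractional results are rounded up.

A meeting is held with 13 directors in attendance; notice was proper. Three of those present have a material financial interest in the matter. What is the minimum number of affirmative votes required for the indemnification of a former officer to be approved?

8

The indemnification of a former officer requires three-fourths of the disinterested directors present (13 − 3 = 10).
3/4 of 10 = 7.50, rounded up to 8.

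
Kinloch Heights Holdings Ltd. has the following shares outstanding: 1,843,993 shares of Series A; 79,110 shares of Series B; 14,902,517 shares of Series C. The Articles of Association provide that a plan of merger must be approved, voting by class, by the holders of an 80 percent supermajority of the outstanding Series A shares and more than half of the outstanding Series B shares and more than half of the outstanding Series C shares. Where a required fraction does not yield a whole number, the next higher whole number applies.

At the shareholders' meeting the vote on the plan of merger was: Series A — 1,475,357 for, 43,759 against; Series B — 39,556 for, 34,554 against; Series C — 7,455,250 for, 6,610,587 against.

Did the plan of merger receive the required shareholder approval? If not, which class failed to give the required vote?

Series A: 4/5 of 1843993 = 1475194.40, rounded up to 1475195; 1,475,195 required, 1,475,357 in favor — approved.
Series B: a majority of 79110 is 39556; 39,556 required, 39,556 in favor — approved.
Series C: a majority of 14902517 is 7451259; 7,451,259 required, 7,455,250 in favor — approved.

Approved — every class gave the required vote.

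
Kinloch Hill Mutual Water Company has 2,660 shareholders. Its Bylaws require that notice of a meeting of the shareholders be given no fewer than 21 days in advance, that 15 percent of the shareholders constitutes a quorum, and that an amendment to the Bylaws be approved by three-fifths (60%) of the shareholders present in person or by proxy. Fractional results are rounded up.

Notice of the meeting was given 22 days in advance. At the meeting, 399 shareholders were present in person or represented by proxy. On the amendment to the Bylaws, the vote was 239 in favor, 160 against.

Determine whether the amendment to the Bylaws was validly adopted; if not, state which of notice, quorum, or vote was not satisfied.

Invalid — vote requirement not satisfied.

Notice: 22 days given; 21 required. Satisfied.
Quorum: 15% of 2,660 = 399; 399 present. Satisfied.
Vote: requires three-fifths of those present (399); 3/5 of 399 = 239.40, rounded up to 240, so 240 needed; 239 in favor. Not satisfied.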